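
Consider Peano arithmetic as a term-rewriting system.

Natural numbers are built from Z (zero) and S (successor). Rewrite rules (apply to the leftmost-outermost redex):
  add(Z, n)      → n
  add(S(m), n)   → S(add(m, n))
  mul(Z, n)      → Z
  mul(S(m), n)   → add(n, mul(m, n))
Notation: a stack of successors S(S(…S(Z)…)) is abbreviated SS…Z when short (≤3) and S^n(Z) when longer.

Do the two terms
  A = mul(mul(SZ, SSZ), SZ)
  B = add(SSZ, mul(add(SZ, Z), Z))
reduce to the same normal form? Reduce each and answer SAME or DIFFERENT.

Answer: SAME — A ⇓ SSZ, B ⇓ SSZ

Derivation:
Term A:
  start: mul(mul(SZ, SSZ), SZ)
  step 1: mul(add(SSZ, mul(Z, SSZ)), SZ)
  step 2: mul(S(add(SZ, mul(Z, SSZ))), SZ)
  step 3: add(SZ, mul(add(SZ, mul(Z, SSZ)), SZ))
  step 4: S(add(Z, mul(add(SZ, mul(Z, SSZ)), SZ)))
  step 5: S(mul(add(SZ, mul(Z, SSZ)), SZ))
  step 6: S(mul(S(add(Z, mul(Z, SSZ))), SZ))
  step 7: S(add(SZ, mul(add(Z, mul(Z, SSZ)), SZ)))
  step 8: S(S(add(Z, mul(add(Z, mul(Z, SSZ)), SZ))))
  step 9: S(S(mul(add(Z, mul(Z, SSZ)), SZ)))
  step 10: S(S(mul(mul(Z, SSZ), SZ)))
  step 11: S(S(mul(Z, SZ)))
  step 12: SSZ

Term B:
  start: add(SSZ, mul(add(SZ, Z), Z))
  step 1: S(add(SZ, mul(add(SZ, Z), Z)))
  step 2: S(S(add(Z, mul(add(SZ, Z), Z))))
  step 3: S(S(mul(add(SZ, Z), Z)))
  step 4: S(S(mul(S(add(Z, Z)), Z)))
  step 5: S(S(add(Z, mul(add(Z, Z), Z))))
  step 6: S(S(mul(add(Z, Z), Z)))
  step 7: S(S(mul(Z, Z)))
  step 8: SSZ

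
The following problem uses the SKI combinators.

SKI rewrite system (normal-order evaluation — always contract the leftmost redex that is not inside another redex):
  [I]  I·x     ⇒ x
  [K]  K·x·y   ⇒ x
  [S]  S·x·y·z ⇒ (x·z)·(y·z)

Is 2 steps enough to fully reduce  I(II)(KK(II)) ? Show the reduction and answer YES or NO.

Answer: NO — after 2 steps the term is I(KK(II)), not yet normal

Working:
  start: I(II)(KK(II))
  [1] II(KK(II))
  [2] I(KK(II))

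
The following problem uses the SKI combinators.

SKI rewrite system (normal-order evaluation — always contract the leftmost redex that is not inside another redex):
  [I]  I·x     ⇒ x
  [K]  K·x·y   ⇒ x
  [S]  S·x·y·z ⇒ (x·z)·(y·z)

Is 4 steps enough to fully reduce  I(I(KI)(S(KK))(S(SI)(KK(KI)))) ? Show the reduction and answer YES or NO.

Answer: NO — after 4 steps the term is S(SI)(KK(KI)), not yet normal

Derivation:
  start: I(I(KI)(S(KK))(S(SI)(KK(KI))))
  [1] I(KI)(S(KK))(S(SI)(KK(KI)))
  [2] KI(S(KK))(S(SI)(KK(KI)))
  [3] I(S(SI)(KK(KI)))
  [4] S(SI)(KK(KI))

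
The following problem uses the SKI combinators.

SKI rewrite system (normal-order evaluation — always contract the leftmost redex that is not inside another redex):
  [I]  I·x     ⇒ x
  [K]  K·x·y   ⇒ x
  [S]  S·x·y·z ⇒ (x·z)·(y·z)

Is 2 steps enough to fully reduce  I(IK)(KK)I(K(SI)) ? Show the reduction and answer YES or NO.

Answer: NO — after 2 steps the term is K(KK)I(K(SI)), not yet normal

Reduction:
  start: I(IK)(KK)I(K(SI))
  step 1: IK(KK)I(K(SI))
  step 2: K(KK)I(K(SI))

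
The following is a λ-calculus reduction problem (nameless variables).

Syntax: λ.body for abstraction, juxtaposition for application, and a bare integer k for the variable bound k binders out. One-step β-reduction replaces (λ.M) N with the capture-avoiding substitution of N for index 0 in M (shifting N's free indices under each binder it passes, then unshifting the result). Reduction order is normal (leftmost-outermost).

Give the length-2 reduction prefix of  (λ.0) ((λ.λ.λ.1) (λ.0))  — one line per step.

Answer: after 2 steps: λ.λ.1

Reduction:
  start: (λ.0) ((λ.λ.λ.1) (λ.0))
  →1  (λ.λ.λ.1) (λ.0)
  →2  λ.λ.1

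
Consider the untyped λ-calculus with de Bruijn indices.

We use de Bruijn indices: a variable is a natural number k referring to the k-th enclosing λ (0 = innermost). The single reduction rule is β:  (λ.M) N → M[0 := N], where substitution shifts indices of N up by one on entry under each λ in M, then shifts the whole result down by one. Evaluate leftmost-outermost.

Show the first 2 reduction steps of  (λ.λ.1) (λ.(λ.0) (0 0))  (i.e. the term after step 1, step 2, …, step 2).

Answer: after 2 steps: λ.λ.0 0

Working:
  start: (λ.λ.1) (λ.(λ.0) (0 0))
  →1  λ.λ.(λ.0) (0 0)
  →2  λ.λ.0 0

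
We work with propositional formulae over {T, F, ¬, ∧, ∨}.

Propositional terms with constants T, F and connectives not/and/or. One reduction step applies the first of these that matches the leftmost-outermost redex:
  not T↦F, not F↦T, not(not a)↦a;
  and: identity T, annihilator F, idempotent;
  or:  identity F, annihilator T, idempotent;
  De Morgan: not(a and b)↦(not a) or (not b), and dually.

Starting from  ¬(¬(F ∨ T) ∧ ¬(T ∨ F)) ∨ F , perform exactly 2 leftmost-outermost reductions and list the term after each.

Answer: after 2 steps: ¬¬(F ∨ T) ∨ ¬¬(T ∨ F)

Reduction:
  start: ¬(¬(F ∨ T) ∧ ¬(T ∨ F)) ∨ F
  [1] ¬(¬(F ∨ T) ∧ ¬(T ∨ F))
  [2] ¬¬(F ∨ T) ∨ ¬¬(T ∨ F)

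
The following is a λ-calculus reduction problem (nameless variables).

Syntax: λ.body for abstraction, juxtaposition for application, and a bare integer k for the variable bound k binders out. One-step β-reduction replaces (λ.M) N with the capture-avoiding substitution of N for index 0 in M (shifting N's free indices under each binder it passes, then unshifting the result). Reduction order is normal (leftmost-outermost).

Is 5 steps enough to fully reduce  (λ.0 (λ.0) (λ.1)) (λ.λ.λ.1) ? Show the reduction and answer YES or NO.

  start: (λ.0 (λ.0) (λ.1)) (λ.λ.λ.1)
  →1  (λ.λ.λ.1) (λ.0) (λ.λ.λ.λ.1)
  →2  (λ.λ.1) (λ.λ.λ.λ.1)
  →3  λ.λ.λ.λ.λ.1

Answer: YES — reaches normal form λ.λ.λ.λ.λ.1 in 3 ≤ 5 steps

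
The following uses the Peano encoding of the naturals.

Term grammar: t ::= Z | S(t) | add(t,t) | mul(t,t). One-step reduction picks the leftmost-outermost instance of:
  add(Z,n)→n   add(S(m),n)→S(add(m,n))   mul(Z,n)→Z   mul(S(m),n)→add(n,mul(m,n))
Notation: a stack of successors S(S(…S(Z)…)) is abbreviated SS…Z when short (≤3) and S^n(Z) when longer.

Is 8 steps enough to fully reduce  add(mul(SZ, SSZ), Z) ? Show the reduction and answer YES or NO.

Answer: YES — reaches normal form SSZ in 8 ≤ 8 steps

Reduction:
  start: add(mul(SZ, SSZ), Z)
  step 1: add(add(SSZ, mul(Z, SSZ)), Z)
  step 2: add(S(add(SZ, mul(Z, SSZ))), Z)
  step 3: S(add(add(SZ, mul(Z, SSZ)), Z))
  step 4: S(add(S(add(Z, mul(Z, SSZ))), Z))
  step 5: S(S(add(add(Z, mul(Z, SSZ)), Z)))
  step 6: S(S(add(mul(Z, SSZ), Z)))
  step 7: S(S(add(Z, Z)))
  step 8: SSZ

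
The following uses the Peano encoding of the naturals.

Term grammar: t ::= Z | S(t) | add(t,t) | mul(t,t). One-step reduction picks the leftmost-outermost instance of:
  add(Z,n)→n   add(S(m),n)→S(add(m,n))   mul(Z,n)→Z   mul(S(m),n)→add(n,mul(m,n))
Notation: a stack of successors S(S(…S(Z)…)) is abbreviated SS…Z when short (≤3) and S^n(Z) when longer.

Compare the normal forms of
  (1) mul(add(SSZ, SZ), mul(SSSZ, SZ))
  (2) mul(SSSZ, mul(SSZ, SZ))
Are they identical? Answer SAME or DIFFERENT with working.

Term A:
  start: mul(add(SSZ, SZ), mul(SSSZ, SZ))
  step 1: mul(S(add(SZ, SZ)), mul(SSSZ, SZ))
  step 2: add(mul(SSSZ, SZ), mul(add(SZ, SZ), mul(SSSZ, SZ)))
  step 3: add(add(SZ, mul(SSZ, SZ)), mul(add(SZ, SZ), mul(SSSZ, SZ)))
  step 4: add(S(add(Z, mul(SSZ, SZ))), mul(add(SZ, SZ), mul(SSSZ, SZ)))
  step 5: S(add(add(Z, mul(SSZ, SZ)), mul(add(SZ, SZ), mul(SSSZ, SZ))))
  step 6: S(add(mul(SSZ, SZ), mul(add(SZ, SZ), mul(SSSZ, SZ))))
  step 7: S(add(add(SZ, mul(SZ, SZ)), mul(add(SZ, SZ), mul(SSSZ, SZ))))
  step 8: S(add(S(add(Z, mul(SZ, SZ))), mul(add(SZ, SZ), mul(SSSZ, SZ))))
  step 9: S(S(add(add(Z, mul(SZ, SZ)), mul(add(SZ, SZ), mul(SSSZ, SZ)))))
  step 10: S(S(add(mul(SZ, SZ), mul(add(SZ, SZ), mul(SSSZ, SZ)))))
  step 11: S(S(add(add(SZ, mul(Z, SZ)), mul(add(SZ, SZ), mul(SSSZ, SZ)))))
  step 12: S(S(add(S(add(Z, mul(Z, SZ))), mul(add(SZ, SZ), mul(SSSZ, SZ)))))
  step 13: S(S(S(add(add(Z, mul(Z, SZ)), mul(add(SZ, SZ), mul(SSSZ, SZ))))))
  step 14: S(S(S(add(mul(Z, SZ), mul(add(SZ, SZ), mul(SSSZ, SZ))))))
  step 15: S(S(S(add(Z, mul(add(SZ, SZ), mul(SSSZ, SZ))))))
  step 16: S(S(S(mul(add(SZ, SZ), mul(SSSZ, SZ)))))
  step 17: S(S(S(mul(S(add(Z, SZ)), mul(SSSZ, SZ)))))
  step 18: S(S(S(add(mul(SSSZ, SZ), mul(add(Z, SZ), mul(SSSZ, SZ))))))
  step 19: S(S(S(add(add(SZ, mul(SSZ, SZ)), mul(add(Z, SZ), mul(SSSZ, SZ))))))
  step 20: S(S(S(add(S(add(Z, mul(SSZ, SZ))), mul(add(Z, SZ), mul(SSSZ, SZ))))))
  step 21: S(S(S(S(add(add(Z, mul(SSZ, SZ)), mul(add(Z, SZ), mul(SSSZ, SZ)))))))
  step 22: S(S(S(S(add(mul(SSZ, SZ), mul(add(Z, SZ), mul(SSSZ, SZ)))))))
  step 23: S(S(S(S(add(add(SZ, mul(SZ, SZ)), mul(add(Z, SZ), mul(SSSZ, SZ)))))))
  step 24: S(S(S(S(add(S(add(Z, mul(SZ, SZ))), mul(add(Z, SZ), mul(SSSZ, SZ)))))))
  step 25: S(S(S(S(S(add(add(Z, mul(SZ, SZ)), mul(add(Z, SZ), mul(SSSZ, SZ))))))))
  step 26: S(S(S(S(S(add(mul(SZ, SZ), mul(add(Z, SZ), mul(SSSZ, SZ))))))))
  step 27: S(S(S(S(S(add(add(SZ, mul(Z, SZ)), mul(add(Z, SZ), mul(SSSZ, SZ))))))))
  step 28: S(S(S(S(S(add(S(add(Z, mul(Z, SZ))), mul(add(Z, SZ), mul(SSSZ, SZ))))))))
  step 29: S(S(S(S(S(S(add(add(Z, mul(Z, SZ)), mul(add(Z, SZ), mul(SSSZ, SZ)))))))))
  step 30: S(S(S(S(S(S(add(mul(Z, SZ), mul(add(Z, SZ), mul(SSSZ, SZ)))))))))
  step 31: S(S(S(S(S(S(add(Z, mul(add(Z, SZ), mul(SSSZ, SZ)))))))))
  step 32: S(S(S(S(S(S(mul(add(Z, SZ), mul(SSSZ, SZ))))))))
  step 33: S(S(S(S(S(S(mul(SZ, mul(SSSZ, SZ))))))))
  step 34: S(S(S(S(S(S(add(mul(SSSZ, SZ), mul(Z, mul(SSSZ, SZ)))))))))
  step 35: S(S(S(S(S(S(add(add(SZ, mul(SSZ, SZ)), mul(Z, mul(SSSZ, SZ)))))))))
  step 36: S(S(S(S(S(S(add(S(add(Z, mul(SSZ, SZ))), mul(Z, mul(SSSZ, SZ)))))))))
  step 37: S(S(S(S(S(S(S(add(add(Z, mul(SSZ, SZ)), mul(Z, mul(SSSZ, SZ))))))))))
  step 38: S(S(S(S(S(S(S(add(mul(SSZ, SZ), mul(Z, mul(SSSZ, SZ))))))))))
  step 39: S(S(S(S(S(S(S(add(add(SZ, mul(SZ, SZ)), mul(Z, mul(SSSZ, SZ))))))))))
  step 40: S(S(S(S(S(S(S(add(S(add(Z, mul(SZ, SZ))), mul(Z, mul(SSSZ, SZ))))))))))
  step 41: S(S(S(S(S(S(S(S(add(add(Z, mul(SZ, SZ)), mul(Z, mul(SSSZ, SZ)))))))))))
  step 42: S(S(S(S(S(S(S(S(add(mul(SZ, SZ), mul(Z, mul(SSSZ, SZ)))))))))))
  step 43: S(S(S(S(S(S(S(S(add(add(SZ, mul(Z, SZ)), mul(Z, mul(SSSZ, SZ)))))))))))
  step 44: S(S(S(S(S(S(S(S(add(S(add(Z, mul(Z, SZ))), mul(Z, mul(SSSZ, SZ)))))))))))
  step 45: S(S(S(S(S(S(S(S(S(add(add(Z, mul(Z, SZ)), mul(Z, mul(SSSZ, SZ))))))))))))
  step 46: S(S(S(S(S(S(S(S(S(add(mul(Z, SZ), mul(Z, mul(SSSZ, SZ))))))))))))
  step 47: S(S(S(S(S(S(S(S(S(add(Z, mul(Z, mul(SSSZ, SZ))))))))))))
  step 48: S(S(S(S(S(S(S(S(S(mul(Z, mul(SSSZ, SZ)))))))))))
  step 49: S^9(Z)

Term B:
  start: mul(SSSZ, mul(SSZ, SZ))
  step 1: add(mul(SSZ, SZ), mul(SSZ, mul(SSZ, SZ)))
  step 2: add(add(SZ, mul(SZ, SZ)), mul(SSZ, mul(SSZ, SZ)))
  step 3: add(S(add(Z, mul(SZ, SZ))), mul(SSZ, mul(SSZ, SZ)))
  step 4: S(add(add(Z, mul(SZ, SZ)), mul(SSZ, mul(SSZ, SZ))))
  step 5: S(add(mul(SZ, SZ), mul(SSZ, mul(SSZ, SZ))))
  step 6: S(add(add(SZ, mul(Z, SZ)), mul(SSZ, mul(SSZ, SZ))))
  step 7: S(add(S(add(Z, mul(Z, SZ))), mul(SSZ, mul(SSZ, SZ))))
  step 8: S(S(add(add(Z, mul(Z, SZ)), mul(SSZ, mul(SSZ, SZ)))))
  step 9: S(S(add(mul(Z, SZ), mul(SSZ, mul(SSZ, SZ)))))
  step 10: S(S(add(Z, mul(SSZ, mul(SSZ, SZ)))))
  step 11: S(S(mul(SSZ, mul(SSZ, SZ))))
  step 12: S(S(add(mul(SSZ, SZ), mul(SZ, mul(SSZ, SZ)))))
  step 13: S(S(add(add(SZ, mul(SZ, SZ)), mul(SZ, mul(SSZ, SZ)))))
  step 14: S(S(add(S(add(Z, mul(SZ, SZ))), mul(SZ, mul(SSZ, SZ)))))
  step 15: S(S(S(add(add(Z, mul(SZ, SZ)), mul(SZ, mul(SSZ, SZ))))))
  step 16: S(S(S(add(mul(SZ, SZ), mul(SZ, mul(SSZ, SZ))))))
  step 17: S(S(S(add(add(SZ, mul(Z, SZ)), mul(SZ, mul(SSZ, SZ))))))
  step 18: S(S(S(add(S(add(Z, mul(Z, SZ))), mul(SZ, mul(SSZ, SZ))))))
  step 19: S(S(S(S(add(add(Z, mul(Z, SZ)), mul(SZ, mul(SSZ, SZ)))))))
  step 20: S(S(S(S(add(mul(Z, SZ), mul(SZ, mul(SSZ, SZ)))))))
  step 21: S(S(S(S(add(Z, mul(SZ, mul(SSZ, SZ)))))))
  step 22: S(S(S(S(mul(SZ, mul(SSZ, SZ))))))
  step 23: S(S(S(S(add(mul(SSZ, SZ), mul(Z, mul(SSZ, SZ)))))))
  step 24: S(S(S(S(add(add(SZ, mul(SZ, SZ)), mul(Z, mul(SSZ, SZ)))))))
  step 25: S(S(S(S(add(S(add(Z, mul(SZ, SZ))), mul(Z, mul(SSZ, SZ)))))))
  step 26: S(S(S(S(S(add(add(Z, mul(SZ, SZ)), mul(Z, mul(SSZ, SZ))))))))
  step 27: S(S(S(S(S(add(mul(SZ, SZ), mul(Z, mul(SSZ, SZ))))))))
  step 28: S(S(S(S(S(add(add(SZ, mul(Z, SZ)), mul(Z, mul(SSZ, SZ))))))))
  step 29: S(S(S(S(S(add(S(add(Z, mul(Z, SZ))), mul(Z, mul(SSZ, SZ))))))))
  step 30: S(S(S(S(S(S(add(add(Z, mul(Z, SZ)), mul(Z, mul(SSZ, SZ)))))))))
  step 31: S(S(S(S(S(S(add(mul(Z, SZ), mul(Z, mul(SSZ, SZ)))))))))
  step 32: S(S(S(S(S(S(add(Z, mul(Z, mul(SSZ, SZ)))))))))
  step 33: S(S(S(S(S(S(mul(Z, mul(SSZ, SZ))))))))
  step 34: S^6(Z)

Answer: DIFFERENT — A ⇓ S^9(Z), B ⇓ S^6(Z)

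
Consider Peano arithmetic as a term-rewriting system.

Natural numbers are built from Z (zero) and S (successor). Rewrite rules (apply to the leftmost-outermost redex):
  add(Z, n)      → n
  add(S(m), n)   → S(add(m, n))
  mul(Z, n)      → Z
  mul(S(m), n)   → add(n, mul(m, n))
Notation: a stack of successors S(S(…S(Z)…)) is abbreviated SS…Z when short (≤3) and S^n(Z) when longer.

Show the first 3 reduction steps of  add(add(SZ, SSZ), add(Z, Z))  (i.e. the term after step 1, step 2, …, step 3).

  start: add(add(SZ, SSZ), add(Z, Z))
  step 1: add(S(add(Z, SSZ)), add(Z, Z))
  step 2: S(add(add(Z, SSZ), add(Z, Z)))
  step 3: S(add(SSZ, add(Z, Z)))

Answer: after 3 steps: S(add(SSZ, add(Z, Z)))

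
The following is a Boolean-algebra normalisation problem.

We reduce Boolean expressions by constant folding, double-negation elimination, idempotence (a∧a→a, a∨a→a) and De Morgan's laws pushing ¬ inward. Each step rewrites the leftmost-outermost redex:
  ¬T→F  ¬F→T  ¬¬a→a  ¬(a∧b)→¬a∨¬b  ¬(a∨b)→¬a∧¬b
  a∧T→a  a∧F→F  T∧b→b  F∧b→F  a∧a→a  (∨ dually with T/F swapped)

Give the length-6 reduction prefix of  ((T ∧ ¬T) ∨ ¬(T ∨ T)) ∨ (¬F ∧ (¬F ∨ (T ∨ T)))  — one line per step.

  start: ((T ∧ ¬T) ∨ ¬(T ∨ T)) ∨ (¬F ∧ (¬F ∨ (T ∨ T)))
  [1] (¬T ∨ ¬(T ∨ T)) ∨ (¬F ∧ (¬F ∨ (T ∨ T)))
  [2] (F ∨ ¬(T ∨ T)) ∨ (¬F ∧ (¬F ∨ (T ∨ T)))
  [3] ¬(T ∨ T) ∨ (¬F ∧ (¬F ∨ (T ∨ T)))
  [4] (¬T ∧ ¬T) ∨ (¬F ∧ (¬F ∨ (T ∨ T)))
  [5] ¬T ∨ (¬F ∧ (¬F ∨ (T ∨ T)))
  [6] F ∨ (¬F ∧ (¬F ∨ (T ∨ T)))

Answer: after 6 steps: F ∨ (¬F ∧ (¬F ∨ (T ∨ T)))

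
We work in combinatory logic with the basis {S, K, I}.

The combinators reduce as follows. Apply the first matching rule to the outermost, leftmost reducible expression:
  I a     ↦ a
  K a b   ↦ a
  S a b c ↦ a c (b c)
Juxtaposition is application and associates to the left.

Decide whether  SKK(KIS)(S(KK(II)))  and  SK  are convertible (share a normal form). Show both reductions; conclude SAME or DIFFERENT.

Answer: SAME — A ⇓ SK, B ⇓ SK

Working:
Term A:
  start: SKK(KIS)(S(KK(II)))
  step 1: K(KIS)(K(KIS))(S(KK(II)))
  step 2: KIS(S(KK(II)))
  step 3: I(S(KK(II)))
  step 4: S(KK(II))
  step 5: SK

Term B:
  start: SK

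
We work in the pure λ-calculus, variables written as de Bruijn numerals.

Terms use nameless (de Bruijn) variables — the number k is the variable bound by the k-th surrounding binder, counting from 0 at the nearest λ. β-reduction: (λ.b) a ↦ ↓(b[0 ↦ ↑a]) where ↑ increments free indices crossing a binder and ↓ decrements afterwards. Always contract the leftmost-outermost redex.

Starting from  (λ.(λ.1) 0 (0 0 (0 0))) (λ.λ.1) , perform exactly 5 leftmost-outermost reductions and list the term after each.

Answer: after 5 steps: λ.λ.λ.1

Derivation:
  start: (λ.(λ.1) 0 (0 0 (0 0))) (λ.λ.1)
  →1  (λ.λ.λ.1) (λ.λ.1) ((λ.λ.1) (λ.λ.1) ((λ.λ.1) (λ.λ.1)))
  →2  (λ.λ.1) ((λ.λ.1) (λ.λ.1) ((λ.λ.1) (λ.λ.1)))
  →3  λ.(λ.λ.1) (λ.λ.1) ((λ.λ.1) (λ.λ.1))
  →4  λ.(λ.λ.λ.1) ((λ.λ.1) (λ.λ.1))
  →5  λ.λ.λ.1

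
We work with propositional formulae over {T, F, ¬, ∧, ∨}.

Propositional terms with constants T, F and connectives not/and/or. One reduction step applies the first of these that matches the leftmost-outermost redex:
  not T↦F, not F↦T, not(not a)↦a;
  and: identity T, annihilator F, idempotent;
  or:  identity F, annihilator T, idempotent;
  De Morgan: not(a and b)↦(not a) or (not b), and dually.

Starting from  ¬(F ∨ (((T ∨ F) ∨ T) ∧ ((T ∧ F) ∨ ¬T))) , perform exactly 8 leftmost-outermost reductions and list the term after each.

Answer: after 8 steps: (F ∧ ¬T) ∨ ¬((T ∧ F) ∨ ¬T)

Reduction:
  start: ¬(F ∨ (((T ∨ F) ∨ T) ∧ ((T ∧ F) ∨ ¬T)))
  →1  ¬F ∧ ¬(((T ∨ F) ∨ T) ∧ ((T ∧ F) ∨ ¬T))
  →2  T ∧ ¬(((T ∨ F) ∨ T) ∧ ((T ∧ F) ∨ ¬T))
  →3  ¬(((T ∨ F) ∨ T) ∧ ((T ∧ F) ∨ ¬T))
  →4  ¬((T ∨ F) ∨ T) ∨ ¬((T ∧ F) ∨ ¬T)
  →5  (¬(T ∨ F) ∧ ¬T) ∨ ¬((T ∧ F) ∨ ¬T)
  →6  ((¬T ∧ ¬F) ∧ ¬T) ∨ ¬((T ∧ F) ∨ ¬T)
  →7  ((F ∧ ¬F) ∧ ¬T) ∨ ¬((T ∧ F) ∨ ¬T)
  →8  (F ∧ ¬T) ∨ ¬((T ∧ F) ∨ ¬T)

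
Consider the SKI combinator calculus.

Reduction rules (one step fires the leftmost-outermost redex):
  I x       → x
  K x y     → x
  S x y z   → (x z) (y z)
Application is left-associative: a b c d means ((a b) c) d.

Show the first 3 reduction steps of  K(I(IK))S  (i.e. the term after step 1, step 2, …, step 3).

Answer: after 3 steps: K

Derivation:
  start: K(I(IK))S
  [1] I(IK)
  [2] IK
  [3] K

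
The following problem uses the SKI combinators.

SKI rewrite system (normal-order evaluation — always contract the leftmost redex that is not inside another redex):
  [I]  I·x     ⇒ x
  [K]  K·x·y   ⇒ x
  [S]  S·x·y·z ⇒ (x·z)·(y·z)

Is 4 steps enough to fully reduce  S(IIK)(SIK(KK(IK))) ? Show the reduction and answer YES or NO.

Answer: NO — after 4 steps the term is SK(KK(IK)(K(KK(IK)))), not yet normal

Working:
  start: S(IIK)(SIK(KK(IK)))
  step 1: S(IK)(SIK(KK(IK)))
  step 2: SK(SIK(KK(IK)))
  step 3: SK(I(KK(IK))(K(KK(IK))))
  step 4: SK(KK(IK)(K(KK(IK))))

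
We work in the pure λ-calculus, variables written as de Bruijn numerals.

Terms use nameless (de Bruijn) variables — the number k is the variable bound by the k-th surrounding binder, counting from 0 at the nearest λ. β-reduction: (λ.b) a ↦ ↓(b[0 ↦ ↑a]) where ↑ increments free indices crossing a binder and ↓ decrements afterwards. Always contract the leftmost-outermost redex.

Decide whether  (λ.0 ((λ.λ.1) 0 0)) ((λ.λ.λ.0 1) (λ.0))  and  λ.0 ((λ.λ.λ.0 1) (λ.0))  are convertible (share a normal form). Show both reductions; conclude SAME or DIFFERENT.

Answer: SAME — A ⇓ λ.0 (λ.λ.0 1), B ⇓ λ.0 (λ.λ.0 1)

Working:
Term A:
  start: (λ.0 ((λ.λ.1) 0 0)) ((λ.λ.λ.0 1) (λ.0))
  step 1: (λ.λ.λ.0 1) (λ.0) ((λ.λ.1) ((λ.λ.λ.0 1) (λ.0)) ((λ.λ.λ.0 1) (λ.0)))
  step 2: (λ.λ.0 1) ((λ.λ.1) ((λ.λ.λ.0 1) (λ.0)) ((λ.λ.λ.0 1) (λ.0)))
  step 3: λ.0 ((λ.λ.1) ((λ.λ.λ.0 1) (λ.0)) ((λ.λ.λ.0 1) (λ.0)))
  step 4: λ.0 ((λ.(λ.λ.λ.0 1) (λ.0)) ((λ.λ.λ.0 1) (λ.0)))
  step 5: λ.0 ((λ.λ.λ.0 1) (λ.0))
  step 6: λ.0 (λ.λ.0 1)

Term B:
  start: λ.0 ((λ.λ.λ.0 1) (λ.0))
  step 1: λ.0 (λ.λ.0 1)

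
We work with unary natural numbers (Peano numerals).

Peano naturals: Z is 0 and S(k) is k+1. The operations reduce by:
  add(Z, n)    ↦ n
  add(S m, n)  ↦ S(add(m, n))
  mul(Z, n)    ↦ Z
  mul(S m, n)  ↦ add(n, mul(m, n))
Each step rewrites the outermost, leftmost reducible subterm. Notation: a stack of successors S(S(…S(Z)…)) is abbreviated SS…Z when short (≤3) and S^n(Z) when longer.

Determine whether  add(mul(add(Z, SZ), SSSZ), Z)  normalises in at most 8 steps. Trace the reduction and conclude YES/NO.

Answer: NO — after 8 steps the term is S(S(S(add(add(Z, mul(Z, SSSZ)), Z)))), not yet normal

Working:
  start: add(mul(add(Z, SZ), SSSZ), Z)
  step 1: add(mul(SZ, SSSZ), Z)
  step 2: add(add(SSSZ, mul(Z, SSSZ)), Z)
  step 3: add(S(add(SSZ, mul(Z, SSSZ))), Z)
  step 4: S(add(add(SSZ, mul(Z, SSSZ)), Z))
  step 5: S(add(S(add(SZ, mul(Z, SSSZ))), Z))
  step 6: S(S(add(add(SZ, mul(Z, SSSZ)), Z)))
  step 7: S(S(add(S(add(Z, mul(Z, SSSZ))), Z)))
  step 8: S(S(S(add(add(Z, mul(Z, SSSZ)), Z))))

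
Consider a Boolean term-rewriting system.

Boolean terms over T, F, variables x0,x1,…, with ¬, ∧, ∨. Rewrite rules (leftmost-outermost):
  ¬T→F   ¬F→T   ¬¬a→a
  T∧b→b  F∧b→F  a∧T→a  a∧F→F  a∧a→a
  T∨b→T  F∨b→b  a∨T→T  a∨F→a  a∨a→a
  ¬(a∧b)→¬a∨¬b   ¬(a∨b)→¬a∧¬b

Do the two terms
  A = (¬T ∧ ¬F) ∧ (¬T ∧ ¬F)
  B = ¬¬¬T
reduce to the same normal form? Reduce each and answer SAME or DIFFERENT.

Term A:
  start: (¬T ∧ ¬F) ∧ (¬T ∧ ¬F)
  →1  ¬T ∧ ¬F
  →2  F ∧ ¬F
  →3  F

Term B:
  start: ¬¬¬T
  →1  ¬T
  →2  F

Answer: SAME — A ⇓ F, B ⇓ F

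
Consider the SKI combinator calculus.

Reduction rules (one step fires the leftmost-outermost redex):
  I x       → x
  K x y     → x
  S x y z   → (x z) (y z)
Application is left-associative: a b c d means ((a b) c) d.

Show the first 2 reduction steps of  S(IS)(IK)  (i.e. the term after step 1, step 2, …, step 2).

  start: S(IS)(IK)
  step 1: SS(IK)
  step 2: SSK

Answer: after 2 steps: SSK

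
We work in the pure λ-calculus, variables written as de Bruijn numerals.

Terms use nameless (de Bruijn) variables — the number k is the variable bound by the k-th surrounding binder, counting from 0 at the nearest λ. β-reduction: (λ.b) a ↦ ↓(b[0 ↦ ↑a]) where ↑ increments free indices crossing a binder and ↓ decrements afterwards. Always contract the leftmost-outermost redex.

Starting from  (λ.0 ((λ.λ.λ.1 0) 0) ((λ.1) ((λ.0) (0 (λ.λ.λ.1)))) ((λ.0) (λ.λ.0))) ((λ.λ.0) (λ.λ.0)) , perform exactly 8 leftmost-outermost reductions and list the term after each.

Answer: after 8 steps: (λ.0) ((λ.0) (λ.λ.0))

Derivation:
  start: (λ.0 ((λ.λ.λ.1 0) 0) ((λ.1) ((λ.0) (0 (λ.λ.λ.1)))) ((λ.0) (λ.λ.0))) ((λ.λ.0) (λ.λ.0))
  step 1: (λ.λ.0) (λ.λ.0) ((λ.λ.λ.1 0) ((λ.λ.0) (λ.λ.0))) ((λ.(λ.λ.0) (λ.λ.0)) ((λ.0) ((λ.λ.0) (λ.λ.0) (λ.λ.λ.1)))) ((λ.0) (λ.λ.0))
  step 2: (λ.0) ((λ.λ.λ.1 0) ((λ.λ.0) (λ.λ.0))) ((λ.(λ.λ.0) (λ.λ.0)) ((λ.0) ((λ.λ.0) (λ.λ.0) (λ.λ.λ.1)))) ((λ.0) (λ.λ.0))
  step 3: (λ.λ.λ.1 0) ((λ.λ.0) (λ.λ.0)) ((λ.(λ.λ.0) (λ.λ.0)) ((λ.0) ((λ.λ.0) (λ.λ.0) (λ.λ.λ.1)))) ((λ.0) (λ.λ.0))
  step 4: (λ.λ.1 0) ((λ.(λ.λ.0) (λ.λ.0)) ((λ.0) ((λ.λ.0) (λ.λ.0) (λ.λ.λ.1)))) ((λ.0) (λ.λ.0))
  step 5: (λ.(λ.(λ.λ.0) (λ.λ.0)) ((λ.0) ((λ.λ.0) (λ.λ.0) (λ.λ.λ.1))) 0) ((λ.0) (λ.λ.0))
  step 6: (λ.(λ.λ.0) (λ.λ.0)) ((λ.0) ((λ.λ.0) (λ.λ.0) (λ.λ.λ.1))) ((λ.0) (λ.λ.0))
  step 7: (λ.λ.0) (λ.λ.0) ((λ.0) (λ.λ.0))
  step 8: (λ.0) ((λ.0) (λ.λ.0))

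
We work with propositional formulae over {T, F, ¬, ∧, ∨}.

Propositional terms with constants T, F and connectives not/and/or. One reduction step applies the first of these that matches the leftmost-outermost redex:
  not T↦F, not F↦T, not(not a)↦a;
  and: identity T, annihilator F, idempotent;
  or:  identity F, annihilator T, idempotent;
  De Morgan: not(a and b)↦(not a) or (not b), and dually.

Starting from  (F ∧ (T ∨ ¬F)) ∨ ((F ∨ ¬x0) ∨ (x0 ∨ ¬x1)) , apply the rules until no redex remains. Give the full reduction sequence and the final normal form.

  start: (F ∧ (T ∨ ¬F)) ∨ ((F ∨ ¬x0) ∨ (x0 ∨ ¬x1))
  [1] F ∨ ((F ∨ ¬x0) ∨ (x0 ∨ ¬x1))
  [2] (F ∨ ¬x0) ∨ (x0 ∨ ¬x1)
  [3] ¬x0 ∨ (x0 ∨ ¬x1)

Answer: normal form = ¬x0 ∨ (x0 ∨ ¬x1)  (in 3 steps)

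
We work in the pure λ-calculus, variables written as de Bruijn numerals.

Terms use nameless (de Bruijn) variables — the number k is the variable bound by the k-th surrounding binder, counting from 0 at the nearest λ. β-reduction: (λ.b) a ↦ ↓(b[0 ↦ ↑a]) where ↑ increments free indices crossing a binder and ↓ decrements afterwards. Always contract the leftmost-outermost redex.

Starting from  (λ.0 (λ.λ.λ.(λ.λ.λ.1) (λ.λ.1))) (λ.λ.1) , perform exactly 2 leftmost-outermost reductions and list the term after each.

Answer: after 2 steps: λ.λ.λ.λ.(λ.λ.λ.1) (λ.λ.1)

Working:
  start: (λ.0 (λ.λ.λ.(λ.λ.λ.1) (λ.λ.1))) (λ.λ.1)
  [1] (λ.λ.1) (λ.λ.λ.(λ.λ.λ.1) (λ.λ.1))
  [2] λ.λ.λ.λ.(λ.λ.λ.1) (λ.λ.1)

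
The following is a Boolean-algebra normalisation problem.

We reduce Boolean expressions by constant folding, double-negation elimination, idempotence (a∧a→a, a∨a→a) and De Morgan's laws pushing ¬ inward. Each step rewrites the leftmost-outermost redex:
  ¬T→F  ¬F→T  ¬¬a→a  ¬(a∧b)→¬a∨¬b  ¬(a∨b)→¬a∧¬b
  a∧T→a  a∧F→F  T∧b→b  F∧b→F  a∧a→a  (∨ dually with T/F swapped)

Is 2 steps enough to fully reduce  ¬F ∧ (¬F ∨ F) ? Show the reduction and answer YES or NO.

Answer: NO — after 2 steps the term is ¬F ∨ F, not yet normal

Derivation:
  start: ¬F ∧ (¬F ∨ F)
  →1  T ∧ (¬F ∨ F)
  →2  ¬F ∨ F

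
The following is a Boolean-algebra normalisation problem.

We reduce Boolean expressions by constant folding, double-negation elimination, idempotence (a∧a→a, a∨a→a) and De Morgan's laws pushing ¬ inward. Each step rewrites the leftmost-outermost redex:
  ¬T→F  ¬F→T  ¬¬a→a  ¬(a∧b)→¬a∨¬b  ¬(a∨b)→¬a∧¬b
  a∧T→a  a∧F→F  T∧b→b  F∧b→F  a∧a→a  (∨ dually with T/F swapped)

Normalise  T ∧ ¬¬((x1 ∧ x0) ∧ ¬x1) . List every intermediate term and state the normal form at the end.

  start: T ∧ ¬¬((x1 ∧ x0) ∧ ¬x1)
  [1] ¬¬((x1 ∧ x0) ∧ ¬x1)
  [2] (x1 ∧ x0) ∧ ¬x1

Answer: normal form = (x1 ∧ x0) ∧ ¬x1  (in 2 steps)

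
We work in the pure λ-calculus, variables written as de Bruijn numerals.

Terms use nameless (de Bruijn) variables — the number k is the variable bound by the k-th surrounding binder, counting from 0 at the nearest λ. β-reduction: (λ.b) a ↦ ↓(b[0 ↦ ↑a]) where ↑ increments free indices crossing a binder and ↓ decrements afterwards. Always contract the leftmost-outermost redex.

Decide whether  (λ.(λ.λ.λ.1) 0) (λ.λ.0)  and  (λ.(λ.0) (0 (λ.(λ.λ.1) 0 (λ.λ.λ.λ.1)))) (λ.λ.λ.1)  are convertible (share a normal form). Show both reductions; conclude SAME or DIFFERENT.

Term A:
  start: (λ.(λ.λ.λ.1) 0) (λ.λ.0)
  →1  (λ.λ.λ.1) (λ.λ.0)
  →2  λ.λ.1

Term B:
  start: (λ.(λ.0) (0 (λ.(λ.λ.1) 0 (λ.λ.λ.λ.1)))) (λ.λ.λ.1)
  →1  (λ.0) ((λ.λ.λ.1) (λ.(λ.λ.1) 0 (λ.λ.λ.λ.1)))
  →2  (λ.λ.λ.1) (λ.(λ.λ.1) 0 (λ.λ.λ.λ.1))
  →3  λ.λ.1

Answer: SAME — A ⇓ λ.λ.1, B ⇓ λ.λ.1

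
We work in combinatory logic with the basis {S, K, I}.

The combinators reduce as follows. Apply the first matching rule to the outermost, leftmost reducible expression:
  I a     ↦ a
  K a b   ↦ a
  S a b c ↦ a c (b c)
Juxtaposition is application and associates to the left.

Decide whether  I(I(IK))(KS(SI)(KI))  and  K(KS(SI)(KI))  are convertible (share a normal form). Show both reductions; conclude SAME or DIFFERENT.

Term A:
  start: I(I(IK))(KS(SI)(KI))
  [1] I(IK)(KS(SI)(KI))
  [2] IK(KS(SI)(KI))
  [3] K(KS(SI)(KI))
  [4] K(S(KI))

Term B:
  start: K(KS(SI)(KI))
  [1] K(S(KI))

Answer: SAME — A ⇓ K(S(KI)), B ⇓ K(S(KI))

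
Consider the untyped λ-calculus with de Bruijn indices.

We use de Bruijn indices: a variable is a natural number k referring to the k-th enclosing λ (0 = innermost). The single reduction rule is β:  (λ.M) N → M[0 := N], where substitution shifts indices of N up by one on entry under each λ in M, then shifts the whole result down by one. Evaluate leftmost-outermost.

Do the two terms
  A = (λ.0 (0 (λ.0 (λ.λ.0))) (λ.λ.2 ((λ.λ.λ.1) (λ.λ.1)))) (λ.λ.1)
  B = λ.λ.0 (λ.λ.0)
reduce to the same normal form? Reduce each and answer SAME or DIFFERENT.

Term A:
  start: (λ.0 (0 (λ.0 (λ.λ.0))) (λ.λ.2 ((λ.λ.λ.1) (λ.λ.1)))) (λ.λ.1)
  [1] (λ.λ.1) ((λ.λ.1) (λ.0 (λ.λ.0))) (λ.λ.(λ.λ.1) ((λ.λ.λ.1) (λ.λ.1)))
  [2] (λ.(λ.λ.1) (λ.0 (λ.λ.0))) (λ.λ.(λ.λ.1) ((λ.λ.λ.1) (λ.λ.1)))
  [3] (λ.λ.1) (λ.0 (λ.λ.0))
  [4] λ.λ.0 (λ.λ.0)

Term B:
  start: λ.λ.0 (λ.λ.0)

Answer: SAME — A ⇓ λ.λ.0 (λ.λ.0), B ⇓ λ.λ.0 (λ.λ.0)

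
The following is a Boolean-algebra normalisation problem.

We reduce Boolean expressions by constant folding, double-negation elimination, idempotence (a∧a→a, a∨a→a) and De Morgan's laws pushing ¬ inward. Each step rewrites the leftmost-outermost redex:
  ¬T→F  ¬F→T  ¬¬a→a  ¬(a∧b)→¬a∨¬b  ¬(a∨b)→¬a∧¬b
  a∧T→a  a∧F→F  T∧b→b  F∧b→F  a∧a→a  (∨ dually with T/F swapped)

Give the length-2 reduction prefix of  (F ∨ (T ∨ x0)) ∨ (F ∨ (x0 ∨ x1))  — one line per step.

  start: (F ∨ (T ∨ x0)) ∨ (F ∨ (x0 ∨ x1))
  [1] (T ∨ x0) ∨ (F ∨ (x0 ∨ x1))
  [2] T ∨ (F ∨ (x0 ∨ x1))

Answer: after 2 steps: T ∨ (F ∨ (x0 ∨ x1))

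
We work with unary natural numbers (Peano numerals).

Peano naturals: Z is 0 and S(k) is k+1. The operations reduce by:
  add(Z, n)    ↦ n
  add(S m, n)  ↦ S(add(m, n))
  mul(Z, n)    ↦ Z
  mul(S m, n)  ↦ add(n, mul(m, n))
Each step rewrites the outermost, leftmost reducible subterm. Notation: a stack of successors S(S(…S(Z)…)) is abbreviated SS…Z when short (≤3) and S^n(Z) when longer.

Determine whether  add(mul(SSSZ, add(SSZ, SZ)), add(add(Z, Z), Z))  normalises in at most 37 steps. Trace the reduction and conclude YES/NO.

Answer: YES — reaches normal form S^9(Z) in 37 ≤ 37 steps

Reduction:
  start: add(mul(SSSZ, add(SSZ, SZ)), add(add(Z, Z), Z))
  [1] add(add(add(SSZ, SZ), mul(SSZ, add(SSZ, SZ))), add(add(Z, Z), Z))
  [2] add(add(S(add(SZ, SZ)), mul(SSZ, add(SSZ, SZ))), add(add(Z, Z), Z))
  [3] add(S(add(add(SZ, SZ), mul(SSZ, add(SSZ, SZ)))), add(add(Z, Z), Z))
  [4] S(add(add(add(SZ, SZ), mul(SSZ, add(SSZ, SZ))), add(add(Z, Z), Z)))
  [5] S(add(add(S(add(Z, SZ)), mul(SSZ, add(SSZ, SZ))), add(add(Z, Z), Z)))
  [6] S(add(S(add(add(Z, SZ), mul(SSZ, add(SSZ, SZ)))), add(add(Z, Z), Z)))
  [7] S(S(add(add(add(Z, SZ), mul(SSZ, add(SSZ, SZ))), add(add(Z, Z), Z))))
  [8] S(S(add(add(SZ, mul(SSZ, add(SSZ, SZ))), add(add(Z, Z), Z))))
  [9] S(S(add(S(add(Z, mul(SSZ, add(SSZ, SZ)))), add(add(Z, Z), Z))))
  [10] S(S(S(add(add(Z, mul(SSZ, add(SSZ, SZ))), add(add(Z, Z), Z)))))
  [11] S(S(S(add(mul(SSZ, add(SSZ, SZ)), add(add(Z, Z), Z)))))
  [12] S(S(S(add(add(add(SSZ, SZ), mul(SZ, add(SSZ, SZ))), add(add(Z, Z), Z)))))
  [13] S(S(S(add(add(S(add(SZ, SZ)), mul(SZ, add(SSZ, SZ))), add(add(Z, Z), Z)))))
  [14] S(S(S(add(S(add(add(SZ, SZ), mul(SZ, add(SSZ, SZ)))), add(add(Z, Z), Z)))))
  [15] S(S(S(S(add(add(add(SZ, SZ), mul(SZ, add(SSZ, SZ))), add(add(Z, Z), Z))))))
  [16] S(S(S(S(add(add(S(add(Z, SZ)), mul(SZ, add(SSZ, SZ))), add(add(Z, Z), Z))))))
  [17] S(S(S(S(add(S(add(add(Z, SZ), mul(SZ, add(SSZ, SZ)))), add(add(Z, Z), Z))))))
  [18] S(S(S(S(S(add(add(add(Z, SZ), mul(SZ, add(SSZ, SZ))), add(add(Z, Z), Z)))))))
  [19] S(S(S(S(S(add(add(SZ, mul(SZ, add(SSZ, SZ))), add(add(Z, Z), Z)))))))
  [20] S(S(S(S(S(add(S(add(Z, mul(SZ, add(SSZ, SZ)))), add(add(Z, Z), Z)))))))
  [21] S(S(S(S(S(S(add(add(Z, mul(SZ, add(SSZ, SZ))), add(add(Z, Z), Z))))))))
  [22] S(S(S(S(S(S(add(mul(SZ, add(SSZ, SZ)), add(add(Z, Z), Z))))))))
  [23] S(S(S(S(S(S(add(add(add(SSZ, SZ), mul(Z, add(SSZ, SZ))), add(add(Z, Z), Z))))))))
  [24] S(S(S(S(S(S(add(add(S(add(SZ, SZ)), mul(Z, add(SSZ, SZ))), add(add(Z, Z), Z))))))))
  [25] S(S(S(S(S(S(add(S(add(add(SZ, SZ), mul(Z, add(SSZ, SZ)))), add(add(Z, Z), Z))))))))
  [26] S(S(S(S(S(S(S(add(add(add(SZ, SZ), mul(Z, add(SSZ, SZ))), add(add(Z, Z), Z)))))))))
  [27] S(S(S(S(S(S(S(add(add(S(add(Z, SZ)), mul(Z, add(SSZ, SZ))), add(add(Z, Z), Z)))))))))
  [28] S(S(S(S(S(S(S(add(S(add(add(Z, SZ), mul(Z, add(SSZ, SZ)))), add(add(Z, Z), Z)))))))))
  [29] S(S(S(S(S(S(S(S(add(add(add(Z, SZ), mul(Z, add(SSZ, SZ))), add(add(Z, Z), Z))))))))))
  [30] S(S(S(S(S(S(S(S(add(add(SZ, mul(Z, add(SSZ, SZ))), add(add(Z, Z), Z))))))))))
  [31] S(S(S(S(S(S(S(S(add(S(add(Z, mul(Z, add(SSZ, SZ)))), add(add(Z, Z), Z))))))))))
  [32] S(S(S(S(S(S(S(S(S(add(add(Z, mul(Z, add(SSZ, SZ))), add(add(Z, Z), Z)))))))))))
  [33] S(S(S(S(S(S(S(S(S(add(mul(Z, add(SSZ, SZ)), add(add(Z, Z), Z)))))))))))
  [34] S(S(S(S(S(S(S(S(S(add(Z, add(add(Z, Z), Z)))))))))))
  [35] S(S(S(S(S(S(S(S(S(add(add(Z, Z), Z))))))))))
  [36] S(S(S(S(S(S(S(S(S(add(Z, Z))))))))))
  [37] S^9(Z)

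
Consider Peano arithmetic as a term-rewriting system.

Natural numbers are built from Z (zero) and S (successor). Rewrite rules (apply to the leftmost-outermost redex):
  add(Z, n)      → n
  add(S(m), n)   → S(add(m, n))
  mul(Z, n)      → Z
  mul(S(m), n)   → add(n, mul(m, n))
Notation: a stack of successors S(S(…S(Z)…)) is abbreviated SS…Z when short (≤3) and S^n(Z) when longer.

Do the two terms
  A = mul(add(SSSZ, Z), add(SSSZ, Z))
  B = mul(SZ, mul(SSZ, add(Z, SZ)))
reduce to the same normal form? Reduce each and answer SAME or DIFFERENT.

Term A:
  start: mul(add(SSSZ, Z), add(SSSZ, Z))
  →1  mul(S(add(SSZ, Z)), add(SSSZ, Z))
  →2  add(add(SSSZ, Z), mul(add(SSZ, Z), add(SSSZ, Z)))
  →3  add(S(add(SSZ, Z)), mul(add(SSZ, Z), add(SSSZ, Z)))
  →4  S(add(add(SSZ, Z), mul(add(SSZ, Z), add(SSSZ, Z))))
  →5  S(add(S(add(SZ, Z)), mul(add(SSZ, Z), add(SSSZ, Z))))
  →6  S(S(add(add(SZ, Z), mul(add(SSZ, Z), add(SSSZ, Z)))))
  →7  S(S(add(S(add(Z, Z)), mul(add(SSZ, Z), add(SSSZ, Z)))))
  →8  S(S(S(add(add(Z, Z), mul(add(SSZ, Z), add(SSSZ, Z))))))
  →9  S(S(S(add(Z, mul(add(SSZ, Z), add(SSSZ, Z))))))
  →10  S(S(S(mul(add(SSZ, Z), add(SSSZ, Z)))))
  →11  S(S(S(mul(S(add(SZ, Z)), add(SSSZ, Z)))))
  →12  S(S(S(add(add(SSSZ, Z), mul(add(SZ, Z), add(SSSZ, Z))))))
  →13  S(S(S(add(S(add(SSZ, Z)), mul(add(SZ, Z), add(SSSZ, Z))))))
  →14  S(S(S(S(add(add(SSZ, Z), mul(add(SZ, Z), add(SSSZ, Z)))))))
  →15  S(S(S(S(add(S(add(SZ, Z)), mul(add(SZ, Z), add(SSSZ, Z)))))))
  →16  S(S(S(S(S(add(add(SZ, Z), mul(add(SZ, Z), add(SSSZ, Z))))))))
  →17  S(S(S(S(S(add(S(add(Z, Z)), mul(add(SZ, Z), add(SSSZ, Z))))))))
  →18  S(S(S(S(S(S(add(add(Z, Z), mul(add(SZ, Z), add(SSSZ, Z)))))))))
  →19  S(S(S(S(S(S(add(Z, mul(add(SZ, Z), add(SSSZ, Z)))))))))
  →20  S(S(S(S(S(S(mul(add(SZ, Z), add(SSSZ, Z))))))))
  →21  S(S(S(S(S(S(mul(S(add(Z, Z)), add(SSSZ, Z))))))))
  →22  S(S(S(S(S(S(add(add(SSSZ, Z), mul(add(Z, Z), add(SSSZ, Z)))))))))
  →23  S(S(S(S(S(S(add(S(add(SSZ, Z)), mul(add(Z, Z), add(SSSZ, Z)))))))))
  →24  S(S(S(S(S(S(S(add(add(SSZ, Z), mul(add(Z, Z), add(SSSZ, Z))))))))))
  →25  S(S(S(S(S(S(S(add(S(add(SZ, Z)), mul(add(Z, Z), add(SSSZ, Z))))))))))
  →26  S(S(S(S(S(S(S(S(add(add(SZ, Z), mul(add(Z, Z), add(SSSZ, Z)))))))))))
  →27  S(S(S(S(S(S(S(S(add(S(add(Z, Z)), mul(add(Z, Z), add(SSSZ, Z)))))))))))
  →28  S(S(S(S(S(S(S(S(S(add(add(Z, Z), mul(add(Z, Z), add(SSSZ, Z))))))))))))
  →29  S(S(S(S(S(S(S(S(S(add(Z, mul(add(Z, Z), add(SSSZ, Z))))))))))))
  →30  S(S(S(S(S(S(S(S(S(mul(add(Z, Z), add(SSSZ, Z)))))))))))
  →31  S(S(S(S(S(S(S(S(S(mul(Z, add(SSSZ, Z)))))))))))
  →32  S^9(Z)

Term B:
  start: mul(SZ, mul(SSZ, add(Z, SZ)))
  →1  add(mul(SSZ, add(Z, SZ)), mul(Z, mul(SSZ, add(Z, SZ))))
  →2  add(add(add(Z, SZ), mul(SZ, add(Z, SZ))), mul(Z, mul(SSZ, add(Z, SZ))))
  →3  add(add(SZ, mul(SZ, add(Z, SZ))), mul(Z, mul(SSZ, add(Z, SZ))))
  →4  add(S(add(Z, mul(SZ, add(Z, SZ)))), mul(Z, mul(SSZ, add(Z, SZ))))
  →5  S(add(add(Z, mul(SZ, add(Z, SZ))), mul(Z, mul(SSZ, add(Z, SZ)))))
  →6  S(add(mul(SZ, add(Z, SZ)), mul(Z, mul(SSZ, add(Z, SZ)))))
  →7  S(add(add(add(Z, SZ), mul(Z, add(Z, SZ))), mul(Z, mul(SSZ, add(Z, SZ)))))
  →8  S(add(add(SZ, mul(Z, add(Z, SZ))), mul(Z, mul(SSZ, add(Z, SZ)))))
  →9  S(add(S(add(Z, mul(Z, add(Z, SZ)))), mul(Z, mul(SSZ, add(Z, SZ)))))
  →10  S(S(add(add(Z, mul(Z, add(Z, SZ))), mul(Z, mul(SSZ, add(Z, SZ))))))
  →11  S(S(add(mul(Z, add(Z, SZ)), mul(Z, mul(SSZ, add(Z, SZ))))))
  →12  S(S(add(Z, mul(Z, mul(SSZ, add(Z, SZ))))))
  →13  S(S(mul(Z, mul(SSZ, add(Z, SZ)))))
  →14  SSZ

Answer: DIFFERENT — A ⇓ S^9(Z), B ⇓ SSZ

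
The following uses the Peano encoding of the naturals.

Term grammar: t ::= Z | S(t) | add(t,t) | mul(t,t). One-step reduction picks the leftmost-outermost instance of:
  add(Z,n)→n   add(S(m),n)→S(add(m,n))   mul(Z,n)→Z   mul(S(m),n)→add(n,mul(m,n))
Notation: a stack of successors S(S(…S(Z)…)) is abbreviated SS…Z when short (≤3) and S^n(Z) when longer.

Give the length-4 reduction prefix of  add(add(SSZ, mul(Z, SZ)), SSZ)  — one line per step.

  start: add(add(SSZ, mul(Z, SZ)), SSZ)
  step 1: add(S(add(SZ, mul(Z, SZ))), SSZ)
  step 2: S(add(add(SZ, mul(Z, SZ)), SSZ))
  step 3: S(add(S(add(Z, mul(Z, SZ))), SSZ))
  step 4: S(S(add(add(Z, mul(Z, SZ)), SSZ)))

Answer: after 4 steps: S(S(add(add(Z, mul(Z, SZ)), SSZ)))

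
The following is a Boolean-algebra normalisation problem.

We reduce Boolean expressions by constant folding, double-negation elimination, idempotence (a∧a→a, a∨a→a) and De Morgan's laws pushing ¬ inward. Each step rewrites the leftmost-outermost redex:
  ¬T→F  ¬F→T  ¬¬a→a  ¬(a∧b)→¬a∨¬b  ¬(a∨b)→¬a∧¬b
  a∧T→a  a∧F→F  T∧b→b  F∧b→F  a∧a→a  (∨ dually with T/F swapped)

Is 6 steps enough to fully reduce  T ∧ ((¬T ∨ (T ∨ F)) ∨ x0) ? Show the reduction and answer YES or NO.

Answer: YES — reaches normal form T in 5 ≤ 6 steps

Reduction:
  start: T ∧ ((¬T ∨ (T ∨ F)) ∨ x0)
  →1  (¬T ∨ (T ∨ F)) ∨ x0
  →2  (F ∨ (T ∨ F)) ∨ x0
  →3  (T ∨ F) ∨ x0
  →4  T ∨ x0
  →5  T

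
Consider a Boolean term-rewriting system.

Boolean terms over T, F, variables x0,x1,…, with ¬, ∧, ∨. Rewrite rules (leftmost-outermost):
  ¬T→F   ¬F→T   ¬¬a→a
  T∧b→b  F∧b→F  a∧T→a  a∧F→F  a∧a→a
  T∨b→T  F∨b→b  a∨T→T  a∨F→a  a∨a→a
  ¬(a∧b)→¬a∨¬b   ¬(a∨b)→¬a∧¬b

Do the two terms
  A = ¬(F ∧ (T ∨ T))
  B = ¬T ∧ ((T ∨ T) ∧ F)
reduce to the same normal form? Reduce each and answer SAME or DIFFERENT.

Answer: DIFFERENT — A ⇓ T, B ⇓ F

Derivation:
Term A:
  start: ¬(F ∧ (T ∨ T))
  step 1: ¬F ∨ ¬(T ∨ T)
  step 2: T ∨ ¬(T ∨ T)
  step 3: T

Term B:
  start: ¬T ∧ ((T ∨ T) ∧ F)
  step 1: F ∧ ((T ∨ T) ∧ F)
  step 2: F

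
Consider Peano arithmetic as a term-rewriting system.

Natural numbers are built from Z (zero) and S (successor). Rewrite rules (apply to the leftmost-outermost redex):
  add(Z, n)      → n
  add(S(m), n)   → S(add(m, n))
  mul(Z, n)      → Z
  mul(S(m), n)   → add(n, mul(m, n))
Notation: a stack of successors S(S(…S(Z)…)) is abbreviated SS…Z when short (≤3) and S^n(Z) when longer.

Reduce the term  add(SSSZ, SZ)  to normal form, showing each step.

Answer: normal form = S^4(Z)  (in 4 steps)

Derivation:
  start: add(SSSZ, SZ)
  →1  S(add(SSZ, SZ))
  →2  S(S(add(SZ, SZ)))
  →3  S(S(S(add(Z, SZ))))
  →4  S^4(Z)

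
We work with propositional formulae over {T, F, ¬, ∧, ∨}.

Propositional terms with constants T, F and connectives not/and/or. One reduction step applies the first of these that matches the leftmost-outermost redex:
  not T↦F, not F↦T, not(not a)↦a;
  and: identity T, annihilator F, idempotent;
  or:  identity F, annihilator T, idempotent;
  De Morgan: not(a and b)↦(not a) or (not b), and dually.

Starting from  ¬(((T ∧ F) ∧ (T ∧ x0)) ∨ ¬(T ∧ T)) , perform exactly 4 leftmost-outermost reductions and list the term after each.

  start: ¬(((T ∧ F) ∧ (T ∧ x0)) ∨ ¬(T ∧ T))
  →1  ¬((T ∧ F) ∧ (T ∧ x0)) ∧ ¬¬(T ∧ T)
  →2  (¬(T ∧ F) ∨ ¬(T ∧ x0)) ∧ ¬¬(T ∧ T)
  →3  ((¬T ∨ ¬F) ∨ ¬(T ∧ x0)) ∧ ¬¬(T ∧ T)
  →4  ((F ∨ ¬F) ∨ ¬(T ∧ x0)) ∧ ¬¬(T ∧ T)

Answer: after 4 steps: ((F ∨ ¬F) ∨ ¬(T ∧ x0)) ∧ ¬¬(T ∧ T)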